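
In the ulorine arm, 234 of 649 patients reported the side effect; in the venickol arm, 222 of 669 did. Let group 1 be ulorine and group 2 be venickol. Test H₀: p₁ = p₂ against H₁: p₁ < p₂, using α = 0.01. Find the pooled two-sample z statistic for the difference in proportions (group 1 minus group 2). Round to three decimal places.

p̂₁ = 234/649 ≈ 0.360555, p̂₂ = 222/669 ≈ 0.331839.
Pooled p̂ = (234+222)/(649+669) = 456/1318 = 0.345979.
SE = √(0.226277 × 0.0030356) = 0.026209.
z = (0.360555 − 0.331839)/0.026209 = 0.028716/0.026209 = 1.096.
p-value = P(Z < 1.096) ≈ 0.8634. With α = 0.01, fail to reject H₀.

z = 1.096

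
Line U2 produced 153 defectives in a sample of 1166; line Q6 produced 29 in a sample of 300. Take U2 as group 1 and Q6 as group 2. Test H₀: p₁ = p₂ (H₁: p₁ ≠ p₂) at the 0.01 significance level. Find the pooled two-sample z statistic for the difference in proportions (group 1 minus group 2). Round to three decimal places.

z = 1.619

p̂₁ = 153/1166 = 0.131218, p̂₂ = 29/300 = 0.096667.
Pooled p̂ = (153+29)/(1166+300) = 182/1466 = 0.124147.
SE = √(p̂(1−p̂)(1/n₁+1/n₂)) = √(0.124147·0.875853·0.00419097) = √(0.000455704) = 0.021347.
z = (0.131218 − 0.096667)/0.021347 = 0.034551/0.021347 = 1.619.
Two-sided p-value ≈ 2·Φ(−1.619) = 0.1055, so at α = 0.01 we fail to reject H₀.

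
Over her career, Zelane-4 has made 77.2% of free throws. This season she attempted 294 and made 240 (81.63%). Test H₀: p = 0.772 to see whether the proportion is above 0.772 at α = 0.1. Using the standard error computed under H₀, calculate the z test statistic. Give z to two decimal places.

p̂ = 240/294 ≈ 0.8163.
Under H₀, SE = √(0.772·0.228/294) = √(0.000598694) = 0.0245.
z = (0.8163 − 0.772)/0.0245 = 0.0443/0.0245 = 1.81.
p-value = P(Z > 1.812) ≈ 0.0350; since p < α = 0.1, reject H₀.

z = 1.81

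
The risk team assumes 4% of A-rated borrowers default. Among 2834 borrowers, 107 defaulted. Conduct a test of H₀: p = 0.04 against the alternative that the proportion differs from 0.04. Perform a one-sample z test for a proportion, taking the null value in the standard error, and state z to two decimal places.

p̂ = 107/2834 ≈ 0.03776.
Standard error under H₀: √(0.04×0.96/2834) = 0.00368.
z = (0.03776 − 0.04)/0.00368 = -0.00224/0.00368 = -0.61.

z = -0.61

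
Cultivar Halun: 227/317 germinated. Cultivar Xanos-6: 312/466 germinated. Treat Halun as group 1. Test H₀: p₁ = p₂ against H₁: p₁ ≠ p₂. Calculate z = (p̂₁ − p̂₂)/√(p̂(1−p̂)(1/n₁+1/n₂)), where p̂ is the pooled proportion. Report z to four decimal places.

z = 1.3808

p̂₁ = 227/317 ≈ 0.716088, p̂₂ = 312/466 ≈ 0.669528.
Pooled p̂ = (227+312)/(317+466) = 539/783 = 0.688378.
SE = √(p̂(1−p̂)(1/n₁+1/n₂)) = √(0.688378·0.311622·0.0053005) = √(0.00113703) = 0.033720.
z = (0.716088 − 0.669528)/0.033720 = 0.046560/0.033720 = 1.3808.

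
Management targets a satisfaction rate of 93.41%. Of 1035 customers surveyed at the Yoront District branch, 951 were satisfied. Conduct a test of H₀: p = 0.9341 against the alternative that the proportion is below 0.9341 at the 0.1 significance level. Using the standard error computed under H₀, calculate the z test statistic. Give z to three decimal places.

p̂ = 951/1035 = 0.91884.
Standard error under H₀: √(0.9341×0.0659/1035) = 0.00771.
z = (0.91884 − 0.9341)/0.00771 = -0.01526/0.00771 = -1.979.
p-value = P(Z < -1.979) ≈ 0.0239, so at α = 0.1 we reject H₀.

z = -1.979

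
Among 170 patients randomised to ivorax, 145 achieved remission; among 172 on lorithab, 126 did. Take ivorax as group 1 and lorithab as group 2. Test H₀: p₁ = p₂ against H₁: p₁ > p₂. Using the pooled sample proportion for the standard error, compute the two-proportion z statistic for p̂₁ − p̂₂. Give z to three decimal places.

p̂₁ = 145/170 ≈ 0.852941, p̂₂ = 126/172 ≈ 0.732558.
Pooled p̂ = (145+126)/(170+172) = 271/342 = 0.792398.
SE = √(p̂(1−p̂)(1/n₁+1/n₂)) = √(0.792398·0.207602·0.0116963) = √(0.00192408) = 0.043864.
z = (0.852941 − 0.732558)/0.043864 = 0.120383/0.043864 = 2.744.
p-value = P(Z > 2.744) ≈ 0.0030.

z = 2.744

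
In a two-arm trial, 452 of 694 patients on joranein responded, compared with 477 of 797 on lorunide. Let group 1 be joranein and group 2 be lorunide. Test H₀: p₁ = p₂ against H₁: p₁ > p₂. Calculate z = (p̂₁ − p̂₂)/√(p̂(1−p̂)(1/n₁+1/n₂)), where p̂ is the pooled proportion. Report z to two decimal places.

p̂₁ = 452/694 ≈ 0.6513, p̂₂ = 477/797 ≈ 0.5985.
Pooled p̂ = (452+477)/(694+797) = 929/1491 = 0.6231.
SE = √(p̂(1−p̂)(1/n₁+1/n₂)) = √(0.6231·0.3769·0.00269563) = √(0.000633077) = 0.0252.
z = (0.6513 − 0.5985)/0.0252 = 0.0528/0.0252 = 2.10.
p-value = P(Z > 2.099) ≈ 0.0179.

z = 2.10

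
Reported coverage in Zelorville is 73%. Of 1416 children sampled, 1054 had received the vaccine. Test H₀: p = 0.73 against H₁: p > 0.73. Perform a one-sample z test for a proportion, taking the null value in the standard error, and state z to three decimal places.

z = 1.216

p̂ = 1054/1416 ≈ 0.74435.
Under H₀, SE = √(0.73·0.27/1416) = √(0.000139195) = 0.01180.
z = (0.74435 − 0.73)/0.01180 = 0.01435/0.01180 = 1.216.
p-value = P(Z > 1.216) ≈ 0.1119.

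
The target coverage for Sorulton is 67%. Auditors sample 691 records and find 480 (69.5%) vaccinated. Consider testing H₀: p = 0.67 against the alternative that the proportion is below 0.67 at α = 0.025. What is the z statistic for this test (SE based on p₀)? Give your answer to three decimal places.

p̂ = 480/691 = 0.69465.
Under H₀, SE = √(0.67·0.33/691) = √(0.000319971) = 0.01789.
z = (0.69465 − 0.67)/0.01789 = 0.02465/0.01789 = 1.378.
p-value = P(Z < 1.378) ≈ 0.9159. With α = 0.025, fail to reject H₀.

z = 1.378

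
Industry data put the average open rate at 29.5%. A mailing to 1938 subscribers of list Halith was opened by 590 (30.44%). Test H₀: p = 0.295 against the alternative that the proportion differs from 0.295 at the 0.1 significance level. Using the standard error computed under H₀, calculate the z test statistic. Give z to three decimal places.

z = 0.911

p̂ = 590/1938 ≈ 0.30444.
Standard error under H₀: √(0.295×0.705/1938) = 0.01036.
z = (0.30444 − 0.295)/0.01036 = 0.00944/0.01036 = 0.911.
p-value = 2·P(Z > 0.911) ≈ 0.3623, so at α = 0.1 we fail to reject H₀.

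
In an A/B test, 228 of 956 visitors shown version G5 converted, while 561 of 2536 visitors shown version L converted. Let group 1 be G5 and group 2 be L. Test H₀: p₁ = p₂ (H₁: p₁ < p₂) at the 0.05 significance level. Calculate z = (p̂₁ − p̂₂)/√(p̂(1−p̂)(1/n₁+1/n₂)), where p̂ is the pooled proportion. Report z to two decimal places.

z = 1.09

p̂₁ = 228/956 = 0.2385, p̂₂ = 561/2536 = 0.2212.
Pooled p̂ = (228+561)/(956+2536) = 789/3492 = 0.2259.
SE = √(p̂(1−p̂)(1/n₁+1/n₂)) = √(0.2259·0.7741·0.00144035) = √(0.000251908) = 0.0159.
z = (0.2385 − 0.2212)/0.0159 = 0.0173/0.0159 = 1.09.
p-value = P(Z < 1.089) ≈ 0.8619. With α = 0.05, fail to reject H₀.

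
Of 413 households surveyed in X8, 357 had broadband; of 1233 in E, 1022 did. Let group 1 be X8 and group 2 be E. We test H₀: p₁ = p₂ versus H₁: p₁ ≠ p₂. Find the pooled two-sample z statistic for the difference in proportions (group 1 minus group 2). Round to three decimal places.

p̂₁ = 357/413 ≈ 0.864407, p̂₂ = 1022/1233 ≈ 0.828873.
Pooled p̂ = (357+1022)/(413+1233) = 1379/1646 = 0.837789.
SE = √(0.135899 × 0.00323234) = 0.020959.
z = (0.864407 − 0.828873)/0.020959 = 0.035534/0.020959 = 1.695.
p-value = 2·P(Z > 1.695) ≈ 0.0900.

z = 1.695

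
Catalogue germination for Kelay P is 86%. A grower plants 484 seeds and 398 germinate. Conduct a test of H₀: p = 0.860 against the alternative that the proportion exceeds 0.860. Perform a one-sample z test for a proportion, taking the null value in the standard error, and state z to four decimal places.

p̂ = 398/484 = 0.822314.
Under H₀, SE = √(0.86·0.14/484) = √(0.00024876) = 0.015772.
z = (0.822314 − 0.86)/0.015772 = -0.037686/0.015772 = -2.3894.

z = -2.3894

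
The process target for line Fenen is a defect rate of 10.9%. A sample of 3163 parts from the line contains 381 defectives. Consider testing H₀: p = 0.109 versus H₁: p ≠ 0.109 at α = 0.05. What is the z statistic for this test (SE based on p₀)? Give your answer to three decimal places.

p̂ = 381/3163 = 0.120455.
Under H₀, SE = √(0.109·0.891/3163) = √(3.07047e-05) = 0.005541.
z = (0.120455 − 0.109)/0.005541 = 0.011455/0.005541 = 2.067.
Two-sided p-value ≈ 2·Φ(−2.067) = 0.0387. With α = 0.05, reject H₀.

z = 2.067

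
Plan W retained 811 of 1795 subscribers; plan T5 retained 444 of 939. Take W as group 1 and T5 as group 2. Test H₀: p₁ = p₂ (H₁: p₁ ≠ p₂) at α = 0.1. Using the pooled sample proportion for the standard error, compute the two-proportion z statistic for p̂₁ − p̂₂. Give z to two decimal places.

z = -1.05

p̂₁ = 811/1795 ≈ 0.45181, p̂₂ = 444/939 ≈ 0.47284.
Pooled p̂ = (811+444)/(1795+939) = 1255/2734 = 0.45903.
SE = √(p̂(1−p̂)(1/n₁+1/n₂)) = √(0.45903·0.54097·0.00162207) = √(0.000402794) = 0.02007.
z = (0.45181 − 0.47284)/0.02007 = -0.02103/0.02007 = -1.05.
p-value = 2·P(Z > 1.048) ≈ 0.2946. With α = 0.1, fail to reject H₀.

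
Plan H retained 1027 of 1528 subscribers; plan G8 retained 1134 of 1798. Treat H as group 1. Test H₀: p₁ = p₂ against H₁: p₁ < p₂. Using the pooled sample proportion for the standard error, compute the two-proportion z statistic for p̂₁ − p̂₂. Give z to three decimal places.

p̂₁ = 1027/1528 ≈ 0.67212, p̂₂ = 1134/1798 ≈ 0.63070.
Pooled p̂ = (1027+1134)/(1528+1798) = 2161/3326 = 0.64973.
SE = √(0.227581 × 0.00121062) = 0.01660.
z = (0.67212 − 0.63070)/0.01660 = 0.04142/0.01660 = 2.495.

z = 2.495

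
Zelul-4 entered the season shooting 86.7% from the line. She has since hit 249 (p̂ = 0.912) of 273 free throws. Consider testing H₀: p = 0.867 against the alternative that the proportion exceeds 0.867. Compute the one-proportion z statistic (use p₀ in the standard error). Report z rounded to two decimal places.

p̂ = 249/273 = 0.9121.
Standard error under H₀: √(0.867×0.133/273) = 0.0206.
z = (0.9121 − 0.867)/0.0206 = 0.0451/0.0206 = 2.19.
p-value = P(Z > 2.194) ≈ 0.0141.

z = 2.19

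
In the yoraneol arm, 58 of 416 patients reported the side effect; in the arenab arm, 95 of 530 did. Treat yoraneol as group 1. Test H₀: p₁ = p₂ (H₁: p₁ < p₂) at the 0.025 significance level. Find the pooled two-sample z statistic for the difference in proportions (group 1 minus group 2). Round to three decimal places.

z = -1.651

p̂₁ = 58/416 ≈ 0.13942, p̂₂ = 95/530 ≈ 0.17925.
Pooled p̂ = (58+95)/(416+530) = 153/946 = 0.16173.
SE = √(0.135576 × 0.00429064) = 0.02412.
z = (0.13942 − 0.17925)/0.02412 = -0.03983/0.02412 = -1.651.
p-value = P(Z < -1.651) ≈ 0.0494, so at α = 0.025 we fail to reject H₀.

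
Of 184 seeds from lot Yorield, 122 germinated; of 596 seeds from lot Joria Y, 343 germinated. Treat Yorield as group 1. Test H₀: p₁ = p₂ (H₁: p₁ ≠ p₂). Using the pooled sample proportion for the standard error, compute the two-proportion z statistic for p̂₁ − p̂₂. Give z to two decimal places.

p̂₁ = 122/184 ≈ 0.66304, p̂₂ = 343/596 ≈ 0.57550.
Pooled p̂ = (122+343)/(184+596) = 465/780 = 0.59615.
SE = √(0.240754 × 0.00711263) = 0.04138.
z = (0.66304 − 0.57550)/0.04138 = 0.08754/0.04138 = 2.12.
Two-sided p-value ≈ 2·Φ(−2.115) = 0.0344.

z = 2.12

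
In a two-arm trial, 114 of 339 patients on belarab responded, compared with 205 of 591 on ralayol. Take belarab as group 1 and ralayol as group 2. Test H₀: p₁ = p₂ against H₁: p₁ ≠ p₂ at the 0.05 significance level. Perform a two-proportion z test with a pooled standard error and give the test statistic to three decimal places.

p̂₁ = 114/339 ≈ 0.33628, p̂₂ = 205/591 ≈ 0.34687.
Pooled p̂ = (114+205)/(339+591) = 319/930 = 0.34301.
SE = √(0.225354 × 0.0046419) = 0.03234.
z = (0.33628 − 0.34687)/0.03234 = -0.01059/0.03234 = -0.327.
p-value = 2·P(Z > 0.327) ≈ 0.7434, so at α = 0.05 we fail to reject H₀.

z = -0.327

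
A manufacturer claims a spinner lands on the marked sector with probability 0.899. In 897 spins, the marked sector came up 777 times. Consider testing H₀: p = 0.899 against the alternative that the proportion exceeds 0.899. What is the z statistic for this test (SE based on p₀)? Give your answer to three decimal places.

z = -3.258

p̂ = 777/897 ≈ 0.86622.
Under H₀, SE = √(0.899·0.101/897) = √(0.000101225) = 0.01006.
z = (0.86622 − 0.899)/0.01006 = -0.03278/0.01006 = -3.258.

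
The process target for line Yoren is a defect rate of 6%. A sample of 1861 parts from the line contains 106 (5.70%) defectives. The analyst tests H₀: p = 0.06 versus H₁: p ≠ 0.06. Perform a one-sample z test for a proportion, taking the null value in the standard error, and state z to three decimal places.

p̂ = 106/1861 = 0.05696.
Under H₀, SE = √(0.06·0.94/1861) = √(3.03063e-05) = 0.00551.
z = (0.05696 − 0.06)/0.00551 = -0.00304/0.00551 = -0.552.
Two-sided p-value ≈ 2·Φ(−0.552) = 0.5806.

z = -0.552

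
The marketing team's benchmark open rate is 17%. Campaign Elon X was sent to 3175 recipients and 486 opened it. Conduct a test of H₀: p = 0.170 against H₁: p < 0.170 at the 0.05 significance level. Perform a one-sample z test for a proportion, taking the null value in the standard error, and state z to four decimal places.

p̂ = 486/3175 = 0.1530709.
Standard error under H₀: √(0.17×0.83/3175) = 0.0066664.
z = (0.1530709 − 0.17)/0.0066664 = -0.0169291/0.0066664 = -2.5395.
p-value = P(Z < -2.539) ≈ 0.0056. With α = 0.05, reject H₀.

z = -2.5395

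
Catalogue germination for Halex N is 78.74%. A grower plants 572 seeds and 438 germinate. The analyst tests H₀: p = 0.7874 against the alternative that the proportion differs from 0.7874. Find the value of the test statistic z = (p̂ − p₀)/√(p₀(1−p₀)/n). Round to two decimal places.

z = -1.27

p̂ = 438/572 = 0.7657.
Under H₀, SE = √(0.7874·0.2126/572) = √(0.00029266) = 0.0171.
z = (0.7657 − 0.7874)/0.0171 = -0.0217/0.0171 = -1.27.
Two-sided p-value ≈ 2·Φ(−1.266) = 0.2053.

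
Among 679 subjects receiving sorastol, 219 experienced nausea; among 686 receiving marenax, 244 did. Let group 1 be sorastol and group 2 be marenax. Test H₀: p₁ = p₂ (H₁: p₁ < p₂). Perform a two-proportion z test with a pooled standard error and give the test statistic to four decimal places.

z = -1.2935

p̂₁ = 219/679 ≈ 0.322533, p̂₂ = 244/686 ≈ 0.355685.
Pooled p̂ = (219+244)/(679+686) = 463/1365 = 0.339194.
SE = √(p̂(1−p̂)(1/n₁+1/n₂)) = √(0.339194·0.660806·0.00293048) = √(0.000656842) = 0.025629.
z = (0.322533 − 0.355685)/0.025629 = -0.033152/0.025629 = -1.2935.
p-value = P(Z < -1.294) ≈ 0.0979.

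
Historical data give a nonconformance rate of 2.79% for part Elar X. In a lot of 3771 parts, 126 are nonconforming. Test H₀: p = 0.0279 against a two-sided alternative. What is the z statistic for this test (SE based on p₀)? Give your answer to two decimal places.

p̂ = 126/3771 = 0.03341.
Under H₀, SE = √(0.0279·0.9721/3771) = √(7.19215e-06) = 0.00268.
z = (0.03341 − 0.0279)/0.00268 = 0.00551/0.00268 = 2.06.
p-value = 2·P(Z > 2.056) ≈ 0.0398.

z = 2.06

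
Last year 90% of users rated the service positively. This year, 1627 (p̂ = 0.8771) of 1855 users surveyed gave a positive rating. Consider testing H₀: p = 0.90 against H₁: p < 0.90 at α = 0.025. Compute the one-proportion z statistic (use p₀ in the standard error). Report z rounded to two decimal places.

p̂ = 1627/1855 = 0.87709.
SE = √(p₀(1−p₀)/n) = √(0.09/1855) = 0.00697.
z = (0.87709 − 0.9)/0.00697 = -0.02291/0.00697 = -3.29.
p-value = P(Z < -3.289) ≈ 0.0005, so at α = 0.025 we reject H₀.

z = -3.29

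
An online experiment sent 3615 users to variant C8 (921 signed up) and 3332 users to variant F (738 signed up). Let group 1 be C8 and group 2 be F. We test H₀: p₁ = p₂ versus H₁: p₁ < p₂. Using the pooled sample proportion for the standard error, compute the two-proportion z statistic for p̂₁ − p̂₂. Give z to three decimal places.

p̂₁ = 921/3615 = 0.254772, p̂₂ = 738/3332 = 0.221489.
Pooled p̂ = (921+738)/(3615+3332) = 1659/6947 = 0.238808.
SE = √(p̂(1−p̂)(1/n₁+1/n₂)) = √(0.238808·0.761192·0.000576745) = √(0.00010484) = 0.010239.
z = (0.254772 − 0.221489)/0.010239 = 0.033283/0.010239 = 3.251.

z = 3.251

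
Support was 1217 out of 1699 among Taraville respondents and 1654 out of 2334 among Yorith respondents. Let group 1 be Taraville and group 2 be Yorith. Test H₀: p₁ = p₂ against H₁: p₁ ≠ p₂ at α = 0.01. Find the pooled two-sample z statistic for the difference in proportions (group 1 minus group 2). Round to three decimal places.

z = 0.530

p̂₁ = 1217/1699 = 0.71630, p̂₂ = 1654/2334 = 0.70865.
Pooled p̂ = (1217+1654)/(1699+2334) = 2871/4033 = 0.71188.
SE = √(p̂(1−p̂)(1/n₁+1/n₂)) = √(0.71188·0.28812·0.00101703) = √(0.000208601) = 0.01444.
z = (0.71630 − 0.70865)/0.01444 = 0.00765/0.01444 = 0.530.
p-value = 2·P(Z > 0.530) ≈ 0.5964; since p > α = 0.01, fail to reject H₀.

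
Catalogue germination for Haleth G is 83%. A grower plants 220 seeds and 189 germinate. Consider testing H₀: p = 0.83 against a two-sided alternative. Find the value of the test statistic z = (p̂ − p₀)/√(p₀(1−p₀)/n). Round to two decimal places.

z = 1.15

p̂ = 189/220 ≈ 0.8591.
Under H₀, SE = √(0.83·0.17/220) = √(0.000641364) = 0.0253.
z = (0.8591 − 0.83)/0.0253 = 0.0291/0.0253 = 1.15.
p-value = 2·P(Z > 1.149) ≈ 0.2507.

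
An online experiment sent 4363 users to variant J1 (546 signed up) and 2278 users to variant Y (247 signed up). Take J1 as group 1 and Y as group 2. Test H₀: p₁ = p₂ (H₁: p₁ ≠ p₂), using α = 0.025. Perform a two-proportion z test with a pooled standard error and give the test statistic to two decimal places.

p̂₁ = 546/4363 = 0.1251, p̂₂ = 247/2278 = 0.1084.
Pooled p̂ = (546+247)/(4363+2278) = 793/6641 = 0.1194.
SE = √(0.105151 × 0.000668182) = 0.0084.
z = (0.1251 − 0.1084)/0.0084 = 0.0167/0.0084 = 1.99.
Two-sided p-value ≈ 2·Φ(−1.994) = 0.0461, so at α = 0.025 we fail to reject H₀.

z = 1.99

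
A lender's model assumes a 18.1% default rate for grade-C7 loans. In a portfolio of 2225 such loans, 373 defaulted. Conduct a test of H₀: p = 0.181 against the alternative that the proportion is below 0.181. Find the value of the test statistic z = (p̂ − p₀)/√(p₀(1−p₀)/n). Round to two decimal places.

p̂ = 373/2225 = 0.16764.
Under H₀, SE = √(0.181·0.819/2225) = √(6.66243e-05) = 0.00816.
z = (0.16764 − 0.181)/0.00816 = -0.01336/0.00816 = -1.64.
p-value = P(Z < -1.637) ≈ 0.0508.

z = -1.64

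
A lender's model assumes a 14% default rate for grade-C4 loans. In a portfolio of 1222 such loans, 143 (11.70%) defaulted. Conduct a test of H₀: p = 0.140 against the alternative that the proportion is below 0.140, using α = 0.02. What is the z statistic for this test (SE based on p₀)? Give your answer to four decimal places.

p̂ = 143/1222 = 0.117021.
Under H₀, SE = √(0.14·0.86/1222) = √(9.8527e-05) = 0.009926.
z = (0.117021 − 0.14)/0.009926 = -0.022979/0.009926 = -2.3150.
p-value = P(Z < -2.315) ≈ 0.0103. With α = 0.02, reject H₀.

z = -2.3150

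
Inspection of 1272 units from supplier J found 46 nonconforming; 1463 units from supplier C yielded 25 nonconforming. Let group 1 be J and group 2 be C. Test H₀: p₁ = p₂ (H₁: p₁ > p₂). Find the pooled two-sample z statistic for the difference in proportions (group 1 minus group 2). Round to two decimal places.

p̂₁ = 46/1272 = 0.0362, p̂₂ = 25/1463 = 0.0171.
Pooled p̂ = (46+25)/(1272+1463) = 71/2735 = 0.0260.
SE = √(0.0252859 × 0.00146969) = 0.0061.
z = (0.0362 − 0.0171)/0.0061 = 0.0191/0.0061 = 3.13.

z = 3.13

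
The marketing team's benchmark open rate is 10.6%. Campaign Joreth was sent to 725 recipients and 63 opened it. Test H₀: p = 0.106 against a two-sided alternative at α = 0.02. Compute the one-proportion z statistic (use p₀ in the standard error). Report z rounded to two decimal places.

p̂ = 63/725 ≈ 0.08690.
SE = √(p₀(1−p₀)/n) = √(0.094764/725) = 0.01143.
z = (0.08690 − 0.106)/0.01143 = -0.01910/0.01143 = -1.67.
Two-sided p-value ≈ 2·Φ(−1.671) = 0.0947, so at α = 0.02 we fail to reject H₀.

z = -1.67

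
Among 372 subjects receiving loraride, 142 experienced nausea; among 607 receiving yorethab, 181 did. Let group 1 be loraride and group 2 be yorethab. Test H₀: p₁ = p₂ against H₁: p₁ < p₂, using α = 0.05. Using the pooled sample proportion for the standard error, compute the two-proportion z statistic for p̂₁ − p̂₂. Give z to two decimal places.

z = 2.70

p̂₁ = 142/372 ≈ 0.38172, p̂₂ = 181/607 ≈ 0.29819.
Pooled p̂ = (142+181)/(372+607) = 323/979 = 0.32993.
SE = √(0.221076 × 0.00433562) = 0.03096.
z = (0.38172 − 0.29819)/0.03096 = 0.08353/0.03096 = 2.70.
p-value = P(Z < 2.698) ≈ 0.9965, so at α = 0.05 we fail to reject H₀.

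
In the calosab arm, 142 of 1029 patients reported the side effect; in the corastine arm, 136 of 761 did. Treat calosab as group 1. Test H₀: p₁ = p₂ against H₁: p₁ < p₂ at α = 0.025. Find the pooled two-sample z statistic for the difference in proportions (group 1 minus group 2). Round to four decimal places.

z = -2.3511

p̂₁ = 142/1029 ≈ 0.137998, p̂₂ = 136/761 ≈ 0.178712.
Pooled p̂ = (142+136)/(1029+761) = 278/1790 = 0.155307.
SE = √(p̂(1−p̂)(1/n₁+1/n₂)) = √(0.155307·0.844693·0.00228588) = √(0.000299877) = 0.017317.
z = (0.137998 − 0.178712)/0.017317 = -0.040714/0.017317 = -2.3511.
p-value = P(Z < -2.351) ≈ 0.0094. With α = 0.025, reject H₀.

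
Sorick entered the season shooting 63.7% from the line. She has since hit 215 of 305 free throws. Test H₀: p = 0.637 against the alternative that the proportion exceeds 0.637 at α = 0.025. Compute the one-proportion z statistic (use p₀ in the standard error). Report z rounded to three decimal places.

z = 2.467

p̂ = 215/305 ≈ 0.70492.
Standard error under H₀: √(0.637×0.363/305) = 0.02753.
z = (0.70492 − 0.637)/0.02753 = 0.06792/0.02753 = 2.467.
p-value = P(Z > 2.467) ≈ 0.0068. With α = 0.025, reject H₀.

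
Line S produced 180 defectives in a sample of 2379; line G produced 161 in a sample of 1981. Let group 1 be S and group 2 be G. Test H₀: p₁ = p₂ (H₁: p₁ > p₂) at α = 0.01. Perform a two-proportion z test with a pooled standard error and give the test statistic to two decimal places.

p̂₁ = 180/2379 ≈ 0.07566, p̂₂ = 161/1981 ≈ 0.08127.
Pooled p̂ = (180+161)/(2379+1981) = 341/4360 = 0.07821.
SE = √(p̂(1−p̂)(1/n₁+1/n₂)) = √(0.07821·0.92179·0.00092514) = √(6.66971e-05) = 0.00817.
z = (0.07566 − 0.08127)/0.00817 = -0.00561/0.00817 = -0.69.
p-value = P(Z > -0.687) ≈ 0.7539. With α = 0.01, fail to reject H₀.

z = -0.69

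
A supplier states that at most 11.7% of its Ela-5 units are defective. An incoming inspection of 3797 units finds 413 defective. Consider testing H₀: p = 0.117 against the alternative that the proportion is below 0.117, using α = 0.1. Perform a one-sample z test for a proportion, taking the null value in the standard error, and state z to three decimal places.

z = -1.578

p̂ = 413/3797 ≈ 0.108770.
SE = √(p₀(1−p₀)/n) = √(0.10331/3797) = 0.005216.
z = (0.108770 − 0.117)/0.005216 = -0.008230/0.005216 = -1.578.
p-value = P(Z < -1.578) ≈ 0.0573. With α = 0.1, reject H₀.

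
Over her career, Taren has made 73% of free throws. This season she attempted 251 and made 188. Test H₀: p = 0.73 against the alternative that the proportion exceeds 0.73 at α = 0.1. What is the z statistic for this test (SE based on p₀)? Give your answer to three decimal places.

z = 0.678

p̂ = 188/251 ≈ 0.74900.
Standard error under H₀: √(0.73×0.27/251) = 0.02802.
z = (0.74900 − 0.73)/0.02802 = 0.01900/0.02802 = 0.678.
p-value = P(Z > 0.678) ≈ 0.2488. With α = 0.1, fail to reject H₀.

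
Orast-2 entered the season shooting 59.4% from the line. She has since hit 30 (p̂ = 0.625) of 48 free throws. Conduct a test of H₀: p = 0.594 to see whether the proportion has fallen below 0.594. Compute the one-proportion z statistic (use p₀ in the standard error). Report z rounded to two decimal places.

z = 0.44

p̂ = 30/48 ≈ 0.6250.
Standard error under H₀: √(0.594×0.406/48) = 0.0709.
z = (0.6250 − 0.594)/0.0709 = 0.0310/0.0709 = 0.44.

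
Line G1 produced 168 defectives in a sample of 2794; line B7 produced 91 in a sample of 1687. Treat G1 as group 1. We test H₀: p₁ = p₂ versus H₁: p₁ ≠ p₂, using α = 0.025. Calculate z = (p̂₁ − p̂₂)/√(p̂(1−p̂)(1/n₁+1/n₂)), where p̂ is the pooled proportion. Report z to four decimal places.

p̂₁ = 168/2794 ≈ 0.060129, p̂₂ = 91/1687 ≈ 0.053942.
Pooled p̂ = (168+91)/(2794+1687) = 259/4481 = 0.057800.
SE = √(p̂(1−p̂)(1/n₁+1/n₂)) = √(0.057800·0.942200·0.000950678) = √(5.17728e-05) = 0.007195.
z = (0.060129 − 0.053942)/0.007195 = 0.006187/0.007195 = 0.8599.
p-value = 2·P(Z > 0.860) ≈ 0.3899; since p > α = 0.025, fail to reject H₀.

z = 0.8599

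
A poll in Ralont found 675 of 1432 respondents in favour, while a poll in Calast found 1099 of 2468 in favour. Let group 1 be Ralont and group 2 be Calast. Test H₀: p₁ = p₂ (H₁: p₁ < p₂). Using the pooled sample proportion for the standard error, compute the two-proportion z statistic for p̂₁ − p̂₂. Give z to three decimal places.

p̂₁ = 675/1432 = 0.47137, p̂₂ = 1099/2468 = 0.44530.
Pooled p̂ = (675+1099)/(1432+2468) = 1774/3900 = 0.45487.
SE = √(p̂(1−p̂)(1/n₁+1/n₂)) = √(0.45487·0.54513·0.00110351) = √(0.00027363) = 0.01654.
z = (0.47137 − 0.44530)/0.01654 = 0.02607/0.01654 = 1.576.

z = 1.576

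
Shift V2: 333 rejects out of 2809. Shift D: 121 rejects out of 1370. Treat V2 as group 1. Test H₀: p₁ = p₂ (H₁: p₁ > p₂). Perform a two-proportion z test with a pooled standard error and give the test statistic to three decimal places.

z = 2.948

p̂₁ = 333/2809 = 0.118548, p̂₂ = 121/1370 = 0.088321.
Pooled p̂ = (333+121)/(2809+1370) = 454/4179 = 0.108638.
SE = √(0.0968361 × 0.00108593) = 0.010255.
z = (0.118548 − 0.088321)/0.010255 = 0.030227/0.010255 = 2.948.
p-value = P(Z > 2.948) ≈ 0.0016.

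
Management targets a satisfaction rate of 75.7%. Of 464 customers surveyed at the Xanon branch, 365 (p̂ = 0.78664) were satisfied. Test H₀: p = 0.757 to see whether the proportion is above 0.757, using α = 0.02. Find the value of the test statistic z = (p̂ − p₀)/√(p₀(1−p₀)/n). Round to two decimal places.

p̂ = 365/464 ≈ 0.7866.
Standard error under H₀: √(0.757×0.243/464) = 0.0199.
z = (0.7866 − 0.757)/0.0199 = 0.0296/0.0199 = 1.49.
p-value = P(Z > 1.489) ≈ 0.0683; since p > α = 0.02, fail to reject H₀.

z = 1.49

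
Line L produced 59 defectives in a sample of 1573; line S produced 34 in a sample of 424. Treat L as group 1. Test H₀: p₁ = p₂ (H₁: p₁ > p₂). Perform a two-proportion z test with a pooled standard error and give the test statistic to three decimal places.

p̂₁ = 59/1573 = 0.03751, p̂₂ = 34/424 = 0.08019.
Pooled p̂ = (59+34)/(1573+424) = 93/1997 = 0.04657.
SE = √(0.0444011 × 0.00299422) = 0.01153.
z = (0.03751 − 0.08019)/0.01153 = -0.04268/0.01153 = -3.702.
p-value = P(Z > -3.702) ≈ 0.9999.

z = -3.702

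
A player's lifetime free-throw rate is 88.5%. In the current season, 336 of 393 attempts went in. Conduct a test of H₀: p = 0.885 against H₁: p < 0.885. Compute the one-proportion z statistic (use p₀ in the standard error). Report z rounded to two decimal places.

p̂ = 336/393 ≈ 0.85496.
Under H₀, SE = √(0.885·0.115/393) = √(0.000258969) = 0.01609.
z = (0.85496 − 0.885)/0.01609 = -0.03004/0.01609 = -1.87.
p-value = P(Z < -1.867) ≈ 0.0310.

z = -1.87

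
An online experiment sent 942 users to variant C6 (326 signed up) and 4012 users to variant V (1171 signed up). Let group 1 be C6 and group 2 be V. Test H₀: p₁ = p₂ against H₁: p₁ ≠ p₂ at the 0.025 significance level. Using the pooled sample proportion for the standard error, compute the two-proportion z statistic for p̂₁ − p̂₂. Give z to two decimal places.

z = 3.26

p̂₁ = 326/942 ≈ 0.34607, p̂₂ = 1171/4012 ≈ 0.29187.
Pooled p̂ = (326+1171)/(942+4012) = 1497/4954 = 0.30218.
SE = √(p̂(1−p̂)(1/n₁+1/n₂)) = √(0.30218·0.69782·0.00131082) = √(0.00027641) = 0.01663.
z = (0.34607 − 0.29187)/0.01663 = 0.05420/0.01663 = 3.26.
p-value = 2·P(Z > 3.260) ≈ 0.0011; since p < α = 0.025, reject H₀.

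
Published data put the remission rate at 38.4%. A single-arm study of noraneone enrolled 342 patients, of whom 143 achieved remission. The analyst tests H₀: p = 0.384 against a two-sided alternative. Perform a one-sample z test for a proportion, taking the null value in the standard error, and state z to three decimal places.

p̂ = 143/342 ≈ 0.41813.
Standard error under H₀: √(0.384×0.616/342) = 0.02630.
z = (0.41813 − 0.384)/0.02630 = 0.03413/0.02630 = 1.298.
p-value = 2·P(Z > 1.298) ≈ 0.1944.

z = 1.298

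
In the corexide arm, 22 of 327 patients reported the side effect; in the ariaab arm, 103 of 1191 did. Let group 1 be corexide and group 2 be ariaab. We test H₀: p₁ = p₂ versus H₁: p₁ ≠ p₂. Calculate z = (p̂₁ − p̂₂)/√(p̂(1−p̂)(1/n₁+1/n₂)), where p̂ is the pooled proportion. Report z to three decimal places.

p̂₁ = 22/327 ≈ 0.06728, p̂₂ = 103/1191 ≈ 0.08648.
Pooled p̂ = (22+103)/(327+1191) = 125/1518 = 0.08235.
SE = √(0.0755645 × 0.00389773) = 0.01716.
z = (0.06728 − 0.08648)/0.01716 = -0.01920/0.01716 = -1.119.

z = -1.119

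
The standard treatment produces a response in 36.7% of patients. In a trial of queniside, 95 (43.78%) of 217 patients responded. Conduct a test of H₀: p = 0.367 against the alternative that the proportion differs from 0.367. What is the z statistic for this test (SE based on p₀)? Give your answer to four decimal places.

p̂ = 95/217 = 0.437788.
Standard error under H₀: √(0.367×0.633/217) = 0.032719.
z = (0.437788 − 0.367)/0.032719 = 0.070788/0.032719 = 2.1635.
p-value = 2·P(Z > 2.163) ≈ 0.0305.

z = 2.1635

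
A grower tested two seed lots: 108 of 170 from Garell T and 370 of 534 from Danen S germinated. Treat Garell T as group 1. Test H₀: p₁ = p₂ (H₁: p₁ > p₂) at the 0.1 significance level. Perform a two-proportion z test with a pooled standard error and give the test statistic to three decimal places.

p̂₁ = 108/170 ≈ 0.63529, p̂₂ = 370/534 ≈ 0.69288.
Pooled p̂ = (108+370)/(170+534) = 478/704 = 0.67898.
SE = √(0.217967 × 0.00775501) = 0.04111.
z = (0.63529 − 0.69288)/0.04111 = -0.05759/0.04111 = -1.401.
p-value = P(Z > -1.401) ≈ 0.9194. With α = 0.1, fail to reject H₀.

z = -1.401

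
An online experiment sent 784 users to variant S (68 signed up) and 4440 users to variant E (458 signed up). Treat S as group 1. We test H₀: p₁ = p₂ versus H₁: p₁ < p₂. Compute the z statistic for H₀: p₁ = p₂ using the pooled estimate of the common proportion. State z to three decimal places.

z = -1.408

p̂₁ = 68/784 ≈ 0.08673, p̂₂ = 458/4440 ≈ 0.10315.
Pooled p̂ = (68+458)/(784+4440) = 526/5224 = 0.10069.
SE = √(p̂(1−p̂)(1/n₁+1/n₂)) = √(0.10069·0.89931·0.00150074) = √(0.000135893) = 0.01166.
z = (0.08673 − 0.10315)/0.01166 = -0.01642/0.01166 = -1.408.
p-value = P(Z < -1.408) ≈ 0.0795.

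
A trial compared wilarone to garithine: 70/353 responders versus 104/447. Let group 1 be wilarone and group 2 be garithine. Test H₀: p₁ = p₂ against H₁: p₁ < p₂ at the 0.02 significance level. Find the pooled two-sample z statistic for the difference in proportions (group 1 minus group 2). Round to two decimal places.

z = -1.17

p̂₁ = 70/353 ≈ 0.1983, p̂₂ = 104/447 ≈ 0.2327.
Pooled p̂ = (70+104)/(353+447) = 174/800 = 0.2175.
SE = √(0.170194 × 0.00507) = 0.0294.
z = (0.1983 − 0.2327)/0.0294 = -0.0344/0.0294 = -1.17.
p-value = P(Z < -1.170) ≈ 0.1210; since p > α = 0.02, fail to reject H₀.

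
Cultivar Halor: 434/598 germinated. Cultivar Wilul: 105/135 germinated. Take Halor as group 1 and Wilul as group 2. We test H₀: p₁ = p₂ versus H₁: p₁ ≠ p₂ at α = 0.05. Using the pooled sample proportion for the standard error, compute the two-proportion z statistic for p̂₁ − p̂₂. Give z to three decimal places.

p̂₁ = 434/598 = 0.72575, p̂₂ = 105/135 = 0.77778.
Pooled p̂ = (434+105)/(598+135) = 539/733 = 0.73533.
SE = √(p̂(1−p̂)(1/n₁+1/n₂)) = √(0.73533·0.26467·0.00907965) = √(0.00176706) = 0.04204.
z = (0.72575 − 0.77778)/0.04204 = -0.05203/0.04204 = -1.238.
Two-sided p-value ≈ 2·Φ(−1.238) = 0.2159. With α = 0.05, fail to reject H₀.

z = -1.238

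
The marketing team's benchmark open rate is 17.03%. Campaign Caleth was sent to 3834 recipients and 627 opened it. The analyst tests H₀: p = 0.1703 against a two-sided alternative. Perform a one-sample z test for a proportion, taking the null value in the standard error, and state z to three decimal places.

p̂ = 627/3834 = 0.16354.
SE = √(p₀(1−p₀)/n) = √(0.1413/3834) = 0.00607.
z = (0.16354 − 0.1703)/0.00607 = -0.00676/0.00607 = -1.114.
Two-sided p-value ≈ 2·Φ(−1.114) = 0.2652.

z = -1.114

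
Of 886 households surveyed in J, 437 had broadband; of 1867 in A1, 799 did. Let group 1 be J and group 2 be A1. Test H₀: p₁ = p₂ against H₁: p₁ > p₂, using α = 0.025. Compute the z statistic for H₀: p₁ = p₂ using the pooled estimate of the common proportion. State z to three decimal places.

p̂₁ = 437/886 = 0.49323, p̂₂ = 799/1867 = 0.42796.
Pooled p̂ = (437+799)/(886+1867) = 1236/2753 = 0.44896.
SE = √(0.247395 × 0.00166429) = 0.02029.
z = (0.49323 − 0.42796)/0.02029 = 0.06527/0.02029 = 3.217.
p-value = P(Z > 3.217) ≈ 0.0006, so at α = 0.025 we reject H₀.

z = 3.217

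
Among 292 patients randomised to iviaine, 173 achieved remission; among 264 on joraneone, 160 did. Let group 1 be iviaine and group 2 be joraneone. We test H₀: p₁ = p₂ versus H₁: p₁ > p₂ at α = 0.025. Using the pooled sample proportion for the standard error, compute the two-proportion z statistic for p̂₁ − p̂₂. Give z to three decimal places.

p̂₁ = 173/292 ≈ 0.59247, p̂₂ = 160/264 ≈ 0.60606.
Pooled p̂ = (173+160)/(292+264) = 333/556 = 0.59892.
SE = √(p̂(1−p̂)(1/n₁+1/n₂)) = √(0.59892·0.40108·0.00721254) = √(0.00173256) = 0.04162.
z = (0.59247 − 0.60606)/0.04162 = -0.01359/0.04162 = -0.327.
p-value = P(Z > -0.327) ≈ 0.6280; since p > α = 0.025, fail to reject H₀.

z = -0.327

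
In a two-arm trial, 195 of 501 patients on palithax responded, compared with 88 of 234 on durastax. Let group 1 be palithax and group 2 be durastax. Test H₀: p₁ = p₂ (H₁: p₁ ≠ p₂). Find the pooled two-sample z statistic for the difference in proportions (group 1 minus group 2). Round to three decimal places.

p̂₁ = 195/501 = 0.38922, p̂₂ = 88/234 = 0.37607.
Pooled p̂ = (195+88)/(501+234) = 283/735 = 0.38503.
SE = √(0.236783 × 0.00626951) = 0.03853.
z = (0.38922 − 0.37607)/0.03853 = 0.01315/0.03853 = 0.341.

z = 0.341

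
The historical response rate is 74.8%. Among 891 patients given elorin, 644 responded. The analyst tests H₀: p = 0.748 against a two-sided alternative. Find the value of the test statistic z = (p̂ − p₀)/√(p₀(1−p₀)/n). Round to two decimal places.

z = -1.73

p̂ = 644/891 = 0.72278.
Under H₀, SE = √(0.748·0.252/891) = √(0.000211556) = 0.01454.
z = (0.72278 − 0.748)/0.01454 = -0.02522/0.01454 = -1.73.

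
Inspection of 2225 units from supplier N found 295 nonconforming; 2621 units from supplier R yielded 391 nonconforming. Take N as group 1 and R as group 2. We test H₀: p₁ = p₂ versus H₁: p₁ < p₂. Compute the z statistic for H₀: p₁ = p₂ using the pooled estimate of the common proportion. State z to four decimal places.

p̂₁ = 295/2225 ≈ 0.132584, p̂₂ = 391/2621 ≈ 0.149180.
Pooled p̂ = (295+391)/(2225+2621) = 686/4846 = 0.141560.
SE = √(0.121521 × 0.000830972) = 0.010049.
z = (0.132584 − 0.149180)/0.010049 = -0.016596/0.010049 = -1.6515.

z = -1.6515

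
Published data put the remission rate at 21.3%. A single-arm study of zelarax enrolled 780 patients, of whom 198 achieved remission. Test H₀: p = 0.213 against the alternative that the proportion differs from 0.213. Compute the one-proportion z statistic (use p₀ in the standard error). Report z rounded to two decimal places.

p̂ = 198/780 ≈ 0.25385.
SE = √(p₀(1−p₀)/n) = √(0.16763/780) = 0.01466.
z = (0.25385 − 0.213)/0.01466 = 0.04085/0.01466 = 2.79.
p-value = 2·P(Z > 2.786) ≈ 0.0053.

z = 2.79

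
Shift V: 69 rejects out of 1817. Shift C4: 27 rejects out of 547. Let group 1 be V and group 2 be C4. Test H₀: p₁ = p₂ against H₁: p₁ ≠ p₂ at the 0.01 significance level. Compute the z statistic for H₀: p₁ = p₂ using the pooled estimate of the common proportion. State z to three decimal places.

p̂₁ = 69/1817 ≈ 0.03797, p̂₂ = 27/547 ≈ 0.04936.
Pooled p̂ = (69+27)/(1817+547) = 96/2364 = 0.04061.
SE = √(p̂(1−p̂)(1/n₁+1/n₂)) = √(0.04061·0.95939·0.00237851) = √(9.26669e-05) = 0.00963.
z = (0.03797 − 0.04936)/0.00963 = -0.01139/0.00963 = -1.183.
Two-sided p-value ≈ 2·Φ(−1.183) = 0.2369; since p > α = 0.01, fail to reject H₀.

z = -1.183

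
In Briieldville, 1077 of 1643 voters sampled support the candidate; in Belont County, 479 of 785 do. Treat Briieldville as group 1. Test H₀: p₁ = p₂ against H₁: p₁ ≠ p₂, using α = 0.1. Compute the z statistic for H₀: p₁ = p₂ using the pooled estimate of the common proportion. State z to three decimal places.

z = 2.177

p̂₁ = 1077/1643 = 0.65551, p̂₂ = 479/785 = 0.61019.
Pooled p̂ = (1077+479)/(1643+785) = 1556/2428 = 0.64086.
SE = √(p̂(1−p̂)(1/n₁+1/n₂)) = √(0.64086·0.35914·0.00188253) = √(0.000433282) = 0.02082.
z = (0.65551 − 0.61019)/0.02082 = 0.04532/0.02082 = 2.177.
Two-sided p-value ≈ 2·Φ(−2.177) = 0.0295, so at α = 0.1 we reject H₀.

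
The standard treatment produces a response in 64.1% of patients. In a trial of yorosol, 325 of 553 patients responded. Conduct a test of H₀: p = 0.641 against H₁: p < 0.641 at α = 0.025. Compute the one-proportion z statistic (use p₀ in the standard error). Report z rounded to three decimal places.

p̂ = 325/553 ≈ 0.58770.
Standard error under H₀: √(0.641×0.359/553) = 0.02040.
z = (0.58770 − 0.641)/0.02040 = -0.05330/0.02040 = -2.613.
p-value = P(Z < -2.613) ≈ 0.0045; since p < α = 0.025, reject H₀.

z = -2.613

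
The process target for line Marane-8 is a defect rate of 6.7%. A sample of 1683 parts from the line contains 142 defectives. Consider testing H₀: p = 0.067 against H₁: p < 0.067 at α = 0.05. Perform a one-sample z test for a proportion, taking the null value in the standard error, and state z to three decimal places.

z = 2.851

p̂ = 142/1683 = 0.084373.
Standard error under H₀: √(0.067×0.933/1683) = 0.006094.
z = (0.084373 − 0.067)/0.006094 = 0.017373/0.006094 = 2.851.
p-value = P(Z < 2.851) ≈ 0.9978. With α = 0.05, fail to reject H₀.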